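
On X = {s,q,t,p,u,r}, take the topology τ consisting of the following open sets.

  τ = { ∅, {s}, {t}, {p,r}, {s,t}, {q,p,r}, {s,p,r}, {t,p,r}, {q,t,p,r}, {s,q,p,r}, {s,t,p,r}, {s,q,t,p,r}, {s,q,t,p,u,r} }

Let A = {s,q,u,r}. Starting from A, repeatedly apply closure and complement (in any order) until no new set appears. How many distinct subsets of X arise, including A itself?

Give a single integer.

10

X∖A={t,p}, int(X∖A)={t}, hence cl(A)={s,q,p,u,r}
Orbit (k=closure, c=complement):
  1. A     = {s,q,u,r}
  2. kA    = {s,q,p,u,r}
  3. cA    = {t,p}
  4. ckA   = {t}
  5. kcA   = {q,t,p,u,r}
  6. kckA  = {t,u}
  7. ckcA  = {s}
  8. ckckA = {s,q,p,r}
  9. kckcA = {s,u}
  10. ckckcA = {q,t,p,r}
(closed under both — stop)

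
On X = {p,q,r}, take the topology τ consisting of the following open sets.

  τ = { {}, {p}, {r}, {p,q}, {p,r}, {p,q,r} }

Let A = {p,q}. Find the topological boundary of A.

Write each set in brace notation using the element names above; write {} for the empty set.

opens ⊆ A: {}, {p}, {p,q}; union → int = {p,q}
complement {r}; its interior {r}; cl(A) = X∖{r} = {p,q}
boundary = {p,q} ∖ {p,q} = {}

{}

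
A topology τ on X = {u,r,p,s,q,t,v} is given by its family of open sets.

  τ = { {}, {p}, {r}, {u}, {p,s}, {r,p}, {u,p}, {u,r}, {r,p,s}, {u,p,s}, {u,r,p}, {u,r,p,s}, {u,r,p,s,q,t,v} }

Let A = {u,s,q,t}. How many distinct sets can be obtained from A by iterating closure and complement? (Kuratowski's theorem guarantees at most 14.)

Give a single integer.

8

X∖A={r,p,v}, int(X∖A)={r,p}, hence cl(A)={u,s,q,t,v}
Orbit (k=closure, c=complement):
  1. A     = {u,s,q,t}
  2. kA    = {u,s,q,t,v}
  3. cA    = {r,p,v}
  4. ckA   = {r,p}
  5. kcA   = {r,p,s,q,t,v}
  6. ckcA  = {u}
  7. kckcA = {u,q,t,v}
  8. ckckcA = {r,p,s}
(closed under both — stop)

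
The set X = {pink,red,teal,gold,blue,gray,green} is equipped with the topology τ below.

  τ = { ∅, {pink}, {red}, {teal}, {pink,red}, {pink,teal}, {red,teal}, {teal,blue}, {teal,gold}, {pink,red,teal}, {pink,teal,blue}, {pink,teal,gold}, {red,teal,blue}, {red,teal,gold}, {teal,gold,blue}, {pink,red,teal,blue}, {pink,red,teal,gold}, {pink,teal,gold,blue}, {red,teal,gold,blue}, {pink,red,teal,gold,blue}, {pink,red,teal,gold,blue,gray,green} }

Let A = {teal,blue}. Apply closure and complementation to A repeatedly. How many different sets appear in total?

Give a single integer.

complement {pink,red,gold,gray,green}; its interior {pink,red}; cl(A) = X∖{pink,red} = {teal,gold,blue,gray,green}
With k = closure, c = complement:
  1. A     = {teal,blue}
  2. kA    = {teal,gold,blue,gray,green}
  3. cA    = {pink,red,gold,gray,green}
  4. ckA   = {pink,red}
  5. kckA  = {pink,red,gray,green}
  6. ckckA = {teal,gold,blue}
k, c of each give nothing new

6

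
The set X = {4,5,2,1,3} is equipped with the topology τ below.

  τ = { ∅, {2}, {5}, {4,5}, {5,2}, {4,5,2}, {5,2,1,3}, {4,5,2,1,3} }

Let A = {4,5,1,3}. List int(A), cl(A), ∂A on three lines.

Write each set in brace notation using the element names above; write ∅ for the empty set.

open subsets of A: ∅, {5}, {4,5}; so int(A) = {4,5}
closure: X∖int(X∖A) = X∖{2} = {4,5,1,3}
∂A = {4,5,1,3} minus {4,5} = {1,3}

int(A) = {4,5}
cl(A)  = {4,5,1,3}
∂A     = {1,3}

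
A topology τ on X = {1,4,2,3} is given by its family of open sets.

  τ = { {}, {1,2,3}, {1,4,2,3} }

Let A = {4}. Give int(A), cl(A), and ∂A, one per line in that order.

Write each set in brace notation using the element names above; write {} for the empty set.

int(A) = {}
cl(A)  = {4}
∂A     = {4}

opens ⊆ A: {}; union → int = {}
complement {1,2,3}; its interior {1,2,3}; cl(A) = X∖{1,2,3} = {4}
boundary = {4} ∖ {} = {4}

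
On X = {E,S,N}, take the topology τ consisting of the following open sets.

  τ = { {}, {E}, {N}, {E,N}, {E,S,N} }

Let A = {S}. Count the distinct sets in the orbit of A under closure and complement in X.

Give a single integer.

cl via duality: int({E,N}) = {E,N}, so X∖{E,N} = {S}
Write k for closure, c for complement:
  1. A     = {S}
  2. cA    = {E,N}
  3. kcA   = {E,S,N}
  4. ckcA  = {}
applying k or c yields no new set

4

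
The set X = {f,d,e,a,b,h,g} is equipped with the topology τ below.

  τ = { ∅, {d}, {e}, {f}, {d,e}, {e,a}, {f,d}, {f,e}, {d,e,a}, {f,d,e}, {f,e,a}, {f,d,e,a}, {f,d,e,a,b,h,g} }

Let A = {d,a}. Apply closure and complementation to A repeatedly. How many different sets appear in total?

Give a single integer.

8

complement {f,e,b,h,g}; its interior {f,e}; cl(A) = X∖{f,e} = {d,a,b,h,g}
With k = closure, c = complement:
  1. A     = {d,a}
  2. kA    = {d,a,b,h,g}
  3. cA    = {f,e,b,h,g}
  4. ckA   = {f,e}
  5. kcA   = {f,e,a,b,h,g}
  6. ckcA  = {d}
  7. kckcA = {d,b,h,g}
  8. ckckcA = {f,e,a}
k, c of each give nothing new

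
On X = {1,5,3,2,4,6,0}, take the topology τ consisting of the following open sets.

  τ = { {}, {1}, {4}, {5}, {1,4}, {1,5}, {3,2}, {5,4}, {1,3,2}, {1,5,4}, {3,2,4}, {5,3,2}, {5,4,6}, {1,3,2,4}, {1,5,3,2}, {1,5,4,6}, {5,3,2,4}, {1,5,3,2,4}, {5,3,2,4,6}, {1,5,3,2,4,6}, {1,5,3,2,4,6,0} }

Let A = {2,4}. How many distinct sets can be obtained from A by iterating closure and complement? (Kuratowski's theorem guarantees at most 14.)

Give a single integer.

closure: X∖int(X∖A) = X∖{1,5} = {3,2,4,6,0}
Let k=closure and c=complement:
  1. A     = {2,4}
  2. kA    = {3,2,4,6,0}
  3. cA    = {1,5,3,6,0}
  4. ckA   = {1,5}
  5. kcA   = {1,5,3,2,6,0}
  6. kckA  = {1,5,6,0}
  7. ckcA  = {4}
  8. ckckA = {3,2,4}
  9. kckcA = {4,6,0}
  10. ckckcA = {1,5,3,2}
— saturated at 10

10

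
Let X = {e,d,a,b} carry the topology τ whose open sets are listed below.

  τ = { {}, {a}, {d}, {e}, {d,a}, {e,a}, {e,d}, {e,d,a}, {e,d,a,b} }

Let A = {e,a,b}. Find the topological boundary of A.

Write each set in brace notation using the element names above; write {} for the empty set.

{b}

open subsets of A: {}, {e}, {a}, {e,a}; so int(A) = {e,a}
closure: X∖int(X∖A) = X∖{d} = {e,a,b}
∂A = {e,a,b} minus {e,a} = {b}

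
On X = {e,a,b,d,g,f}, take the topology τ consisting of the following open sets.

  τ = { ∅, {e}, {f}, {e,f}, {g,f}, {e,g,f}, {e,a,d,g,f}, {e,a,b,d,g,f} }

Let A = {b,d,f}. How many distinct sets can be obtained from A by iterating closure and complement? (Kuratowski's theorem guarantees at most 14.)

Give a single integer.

closure: X∖int(X∖A) = X∖{e} = {a,b,d,g,f}
Let k=closure and c=complement:
  1. A     = {b,d,f}
  2. kA    = {a,b,d,g,f}
  3. cA    = {e,a,g}
  4. ckA   = {e}
  5. kcA   = {e,a,b,d,g}
  6. kckA  = {e,a,b,d}
  7. ckcA  = {f}
  8. ckckA = {g,f}
— saturated at 8

8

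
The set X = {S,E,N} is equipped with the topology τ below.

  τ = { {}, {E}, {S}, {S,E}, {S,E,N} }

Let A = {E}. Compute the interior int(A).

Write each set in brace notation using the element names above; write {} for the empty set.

U open, U⊆A: {}, {E}. int(A) = ⋃ = {E}

{E}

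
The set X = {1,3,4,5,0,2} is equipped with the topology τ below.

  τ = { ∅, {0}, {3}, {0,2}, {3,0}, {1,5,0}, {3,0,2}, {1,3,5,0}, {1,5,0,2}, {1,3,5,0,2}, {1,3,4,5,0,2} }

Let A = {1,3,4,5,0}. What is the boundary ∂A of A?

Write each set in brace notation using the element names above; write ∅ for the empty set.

interior: largest open inside A is {1,3,5,0} (from ∅, {0}, {3}, {3,0}, {1,5,0}, {1,3,5,0})
cl via duality: int({2}) = ∅, so X∖∅ = {1,3,4,5,0,2}
cl∖int = {4,2}

{4,2}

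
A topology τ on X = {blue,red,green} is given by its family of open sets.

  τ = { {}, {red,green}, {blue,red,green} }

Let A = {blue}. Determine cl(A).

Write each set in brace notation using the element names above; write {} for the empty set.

cl via duality: int({red,green}) = {red,green}, so X∖{red,green} = {blue}

{blue}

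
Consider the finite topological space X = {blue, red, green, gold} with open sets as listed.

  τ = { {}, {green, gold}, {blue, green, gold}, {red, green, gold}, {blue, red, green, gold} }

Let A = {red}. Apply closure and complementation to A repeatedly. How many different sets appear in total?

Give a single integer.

4

closure: X∖int(X∖A) = X∖{blue, green, gold} = {red}
Let k=closure and c=complement:
  1. A     = {red}
  2. cA    = {blue, green, gold}
  3. kcA   = {blue, red, green, gold}
  4. ckcA  = {}
— saturated at 4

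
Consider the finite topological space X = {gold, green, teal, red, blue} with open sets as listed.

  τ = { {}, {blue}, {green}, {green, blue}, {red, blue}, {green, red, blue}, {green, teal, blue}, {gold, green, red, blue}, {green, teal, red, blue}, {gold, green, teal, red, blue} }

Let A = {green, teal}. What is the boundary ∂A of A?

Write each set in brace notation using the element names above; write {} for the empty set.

{gold, teal}

open subsets of A: {}, {green}; so int(A) = {green}
closure: X∖int(X∖A) = X∖{red, blue} = {gold, green, teal}
∂A = {gold, green, teal} minus {green} = {gold, teal}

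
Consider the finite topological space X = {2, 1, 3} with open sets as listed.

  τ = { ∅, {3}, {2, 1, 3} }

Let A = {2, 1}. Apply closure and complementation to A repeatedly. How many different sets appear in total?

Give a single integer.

closure: X∖int(X∖A) = X∖{3} = {2, 1}
Let k=closure and c=complement:
  1. A     = {2, 1}
  2. cA    = {3}
  3. kcA   = {2, 1, 3}
  4. ckcA  = ∅
— saturated at 4

4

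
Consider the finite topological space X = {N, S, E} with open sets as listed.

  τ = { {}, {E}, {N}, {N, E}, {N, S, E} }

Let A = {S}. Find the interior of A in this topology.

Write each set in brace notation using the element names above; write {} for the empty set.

{}

open subsets of A: {}; so int(A) = {}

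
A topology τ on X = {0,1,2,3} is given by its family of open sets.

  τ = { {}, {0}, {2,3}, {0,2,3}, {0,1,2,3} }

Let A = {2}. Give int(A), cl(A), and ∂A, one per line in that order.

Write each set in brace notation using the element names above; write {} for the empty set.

int(A) = {}
cl(A)  = {1,2,3}
∂A     = {1,2,3}

interior: largest open inside A is {} (from {})
cl via duality: int({0,1,3}) = {0}, so X∖{0} = {1,2,3}
cl∖int = {1,2,3}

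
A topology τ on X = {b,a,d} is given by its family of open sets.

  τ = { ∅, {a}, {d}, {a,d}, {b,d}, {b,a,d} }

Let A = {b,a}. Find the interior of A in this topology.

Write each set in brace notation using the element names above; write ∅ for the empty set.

U open, U⊆A: ∅, {a}. int(A) = ⋃ = {a}

{a}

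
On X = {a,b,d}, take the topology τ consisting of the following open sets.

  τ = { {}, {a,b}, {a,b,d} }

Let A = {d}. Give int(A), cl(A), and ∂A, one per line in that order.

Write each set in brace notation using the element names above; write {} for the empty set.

int(A) = {}
cl(A)  = {d}
∂A     = {d}

U open, U⊆A: {}. int(A) = ⋃ = {}
X∖A={a,b}, int(X∖A)={a,b}, hence cl(A)={d}
∂A: remove int from cl → {d}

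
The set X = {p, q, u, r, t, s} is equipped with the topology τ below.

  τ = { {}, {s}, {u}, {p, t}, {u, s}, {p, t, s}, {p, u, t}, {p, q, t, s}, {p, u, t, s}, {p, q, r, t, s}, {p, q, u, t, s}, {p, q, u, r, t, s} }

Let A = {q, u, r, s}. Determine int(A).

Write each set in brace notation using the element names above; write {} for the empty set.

{u, s}

interior: largest open inside A is {u, s} (from {}, {u}, {s}, {u, s})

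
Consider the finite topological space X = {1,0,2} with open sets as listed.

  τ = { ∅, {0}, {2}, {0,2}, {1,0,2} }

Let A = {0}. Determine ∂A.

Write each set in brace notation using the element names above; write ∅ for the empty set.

interior: largest open inside A is {0} (from ∅, {0})
cl via duality: int({1,2}) = {2}, so X∖{2} = {1,0}
cl∖int = {1}

{1}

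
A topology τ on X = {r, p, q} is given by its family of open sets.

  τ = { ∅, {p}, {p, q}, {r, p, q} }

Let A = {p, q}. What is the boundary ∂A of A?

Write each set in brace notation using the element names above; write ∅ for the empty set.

U open, U⊆A: ∅, {p}, {p, q}. int(A) = ⋃ = {p, q}
X∖A={r}, int(X∖A)=∅, hence cl(A)={r, p, q}
∂A: remove int from cl → {r}

{r}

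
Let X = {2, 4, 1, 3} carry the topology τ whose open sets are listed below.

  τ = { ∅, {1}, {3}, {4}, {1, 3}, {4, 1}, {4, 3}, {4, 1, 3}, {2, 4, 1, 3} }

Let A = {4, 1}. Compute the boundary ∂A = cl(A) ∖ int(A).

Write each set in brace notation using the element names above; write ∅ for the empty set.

{2}

open subsets of A: ∅, {4}, {1}, {4, 1}; so int(A) = {4, 1}
closure: X∖int(X∖A) = X∖{3} = {2, 4, 1}
∂A = {2, 4, 1} minus {4, 1} = {2}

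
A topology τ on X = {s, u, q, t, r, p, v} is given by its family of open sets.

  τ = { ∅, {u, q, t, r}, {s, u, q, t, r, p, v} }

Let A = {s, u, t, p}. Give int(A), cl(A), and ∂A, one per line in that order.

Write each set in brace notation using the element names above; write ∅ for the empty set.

U open, U⊆A: ∅. int(A) = ⋃ = ∅
X∖A={q, r, v}, int(X∖A)=∅, hence cl(A)={s, u, q, t, r, p, v}
∂A: remove int from cl → {s, u, q, t, r, p, v}

int(A) = ∅
cl(A)  = {s, u, q, t, r, p, v}
∂A     = {s, u, q, t, r, p, v}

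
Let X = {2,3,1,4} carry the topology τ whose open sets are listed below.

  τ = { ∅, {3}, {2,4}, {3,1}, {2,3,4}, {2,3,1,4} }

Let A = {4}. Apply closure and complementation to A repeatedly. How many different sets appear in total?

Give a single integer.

6

X∖A={2,3,1}, int(X∖A)={3,1}, hence cl(A)={2,4}
Orbit (k=closure, c=complement):
  1. A     = {4}
  2. kA    = {2,4}
  3. cA    = {2,3,1}
  4. ckA   = {3,1}
  5. kcA   = {2,3,1,4}
  6. ckcA  = ∅
(closed under both — stop)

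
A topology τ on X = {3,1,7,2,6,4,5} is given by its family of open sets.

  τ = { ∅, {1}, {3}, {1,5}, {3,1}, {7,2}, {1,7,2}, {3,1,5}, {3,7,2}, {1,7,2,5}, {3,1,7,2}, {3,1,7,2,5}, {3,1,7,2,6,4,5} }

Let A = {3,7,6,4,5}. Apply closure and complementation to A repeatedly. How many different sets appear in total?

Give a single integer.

12

cl via duality: int({1,2}) = {1}, so X∖{1} = {3,7,2,6,4,5}
Write k for closure, c for complement:
  1. A     = {3,7,6,4,5}
  2. kA    = {3,7,2,6,4,5}
  3. cA    = {1,2}
  4. ckA   = {1}
  5. kcA   = {1,7,2,6,4,5}
  6. kckA  = {1,6,4,5}
  7. ckcA  = {3}
  8. ckckA = {3,7,2}
  9. kckcA = {3,6,4}
  10. kckckA = {3,7,2,6,4}
  11. ckckcA = {1,7,2,5}
  12. ckckckA = {1,5}
applying k or c yields no new set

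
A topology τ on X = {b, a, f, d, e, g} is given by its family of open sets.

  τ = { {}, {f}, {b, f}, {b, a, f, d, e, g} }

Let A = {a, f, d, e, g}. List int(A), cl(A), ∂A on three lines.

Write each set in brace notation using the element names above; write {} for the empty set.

int(A) = {f}
cl(A)  = {b, a, f, d, e, g}
∂A     = {b, a, d, e, g}

open subsets of A: {}, {f}; so int(A) = {f}
closure: X∖int(X∖A) = X∖{} = {b, a, f, d, e, g}
∂A = {b, a, f, d, e, g} minus {f} = {b, a, d, e, g}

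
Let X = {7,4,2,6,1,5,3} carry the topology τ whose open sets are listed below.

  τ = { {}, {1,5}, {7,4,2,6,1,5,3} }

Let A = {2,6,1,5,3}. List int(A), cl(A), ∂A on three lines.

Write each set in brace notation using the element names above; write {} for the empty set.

int(A) = {1,5}
cl(A)  = {7,4,2,6,1,5,3}
∂A     = {7,4,2,6,3}

interior: largest open inside A is {1,5} (from {}, {1,5})
cl via duality: int({7,4}) = {}, so X∖{} = {7,4,2,6,1,5,3}
cl∖int = {7,4,2,6,3}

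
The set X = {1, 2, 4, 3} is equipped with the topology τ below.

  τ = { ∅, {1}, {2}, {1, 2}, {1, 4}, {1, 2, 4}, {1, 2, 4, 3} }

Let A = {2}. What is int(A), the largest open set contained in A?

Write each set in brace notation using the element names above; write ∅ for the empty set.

U open, U⊆A: ∅, {2}. int(A) = ⋃ = {2}

{2}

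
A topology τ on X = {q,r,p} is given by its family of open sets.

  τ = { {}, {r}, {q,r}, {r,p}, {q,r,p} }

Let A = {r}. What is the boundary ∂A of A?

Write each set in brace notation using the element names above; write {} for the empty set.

{q,p}

open subsets of A: {}, {r}; so int(A) = {r}
closure: X∖int(X∖A) = X∖{} = {q,r,p}
∂A = {q,r,p} minus {r} = {q,p}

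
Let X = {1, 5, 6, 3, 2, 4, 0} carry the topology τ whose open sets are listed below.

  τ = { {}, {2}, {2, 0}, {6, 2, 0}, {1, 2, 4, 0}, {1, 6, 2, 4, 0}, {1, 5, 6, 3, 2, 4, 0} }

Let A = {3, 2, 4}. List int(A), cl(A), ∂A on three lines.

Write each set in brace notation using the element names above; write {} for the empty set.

opens ⊆ A: {}, {2}; union → int = {2}
complement {1, 5, 6, 0}; its interior {}; cl(A) = X∖{} = {1, 5, 6, 3, 2, 4, 0}
boundary = {1, 5, 6, 3, 2, 4, 0} ∖ {2} = {1, 5, 6, 3, 4, 0}

int(A) = {2}
cl(A)  = {1, 5, 6, 3, 2, 4, 0}
∂A     = {1, 5, 6, 3, 4, 0}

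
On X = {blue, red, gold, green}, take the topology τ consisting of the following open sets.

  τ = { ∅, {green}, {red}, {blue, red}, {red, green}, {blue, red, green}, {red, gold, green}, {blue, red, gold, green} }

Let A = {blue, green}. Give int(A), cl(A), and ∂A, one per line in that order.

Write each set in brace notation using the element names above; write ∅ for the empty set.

interior: largest open inside A is {green} (from ∅, {green})
cl via duality: int({red, gold}) = {red}, so X∖{red} = {blue, gold, green}
cl∖int = {blue, gold}

int(A) = {green}
cl(A)  = {blue, gold, green}
∂A     = {blue, gold}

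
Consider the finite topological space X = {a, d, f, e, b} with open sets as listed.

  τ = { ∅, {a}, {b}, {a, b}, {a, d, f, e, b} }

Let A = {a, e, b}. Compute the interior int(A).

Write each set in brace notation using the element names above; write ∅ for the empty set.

interior: largest open inside A is {a, b} (from ∅, {b}, {a}, {a, b})

{a, b}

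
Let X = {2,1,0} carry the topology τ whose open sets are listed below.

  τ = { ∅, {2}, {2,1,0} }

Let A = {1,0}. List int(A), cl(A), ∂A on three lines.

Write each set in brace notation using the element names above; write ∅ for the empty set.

opens ⊆ A: ∅; union → int = ∅
complement {2}; its interior {2}; cl(A) = X∖{2} = {1,0}
boundary = {1,0} ∖ ∅ = {1,0}

int(A) = ∅
cl(A)  = {1,0}
∂A     = {1,0}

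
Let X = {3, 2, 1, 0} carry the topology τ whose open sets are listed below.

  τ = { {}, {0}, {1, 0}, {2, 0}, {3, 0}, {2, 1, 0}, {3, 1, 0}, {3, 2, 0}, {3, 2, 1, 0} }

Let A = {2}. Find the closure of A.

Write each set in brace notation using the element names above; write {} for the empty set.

{2}

complement {3, 1, 0}; its interior {3, 1, 0}; cl(A) = X∖{3, 1, 0} = {2}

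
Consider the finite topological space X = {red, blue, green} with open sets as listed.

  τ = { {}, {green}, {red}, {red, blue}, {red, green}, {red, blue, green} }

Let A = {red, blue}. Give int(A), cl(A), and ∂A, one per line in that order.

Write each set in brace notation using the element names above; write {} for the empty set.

U open, U⊆A: {}, {red}, {red, blue}. int(A) = ⋃ = {red, blue}
X∖A={green}, int(X∖A)={green}, hence cl(A)={red, blue}
∂A: remove int from cl → {}

int(A) = {red, blue}
cl(A)  = {red, blue}
∂A     = {}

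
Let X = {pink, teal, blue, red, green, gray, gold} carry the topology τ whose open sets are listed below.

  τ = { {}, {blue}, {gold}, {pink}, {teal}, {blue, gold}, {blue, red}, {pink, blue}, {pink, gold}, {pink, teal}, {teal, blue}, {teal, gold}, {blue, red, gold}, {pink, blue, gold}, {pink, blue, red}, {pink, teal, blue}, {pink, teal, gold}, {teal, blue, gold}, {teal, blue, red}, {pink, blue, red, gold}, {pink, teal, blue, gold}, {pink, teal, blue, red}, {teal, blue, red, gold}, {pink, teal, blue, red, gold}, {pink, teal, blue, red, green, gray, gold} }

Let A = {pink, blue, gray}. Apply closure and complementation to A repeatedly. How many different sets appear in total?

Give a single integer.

8

X∖A={teal, red, green, gold}, int(X∖A)={teal, gold}, hence cl(A)={pink, blue, red, green, gray}
Orbit (k=closure, c=complement):
  1. A     = {pink, blue, gray}
  2. kA    = {pink, blue, red, green, gray}
  3. cA    = {teal, red, green, gold}
  4. ckA   = {teal, gold}
  5. kcA   = {teal, red, green, gray, gold}
  6. kckA  = {teal, green, gray, gold}
  7. ckcA  = {pink, blue}
  8. ckckA = {pink, blue, red}
(closed under both — stop)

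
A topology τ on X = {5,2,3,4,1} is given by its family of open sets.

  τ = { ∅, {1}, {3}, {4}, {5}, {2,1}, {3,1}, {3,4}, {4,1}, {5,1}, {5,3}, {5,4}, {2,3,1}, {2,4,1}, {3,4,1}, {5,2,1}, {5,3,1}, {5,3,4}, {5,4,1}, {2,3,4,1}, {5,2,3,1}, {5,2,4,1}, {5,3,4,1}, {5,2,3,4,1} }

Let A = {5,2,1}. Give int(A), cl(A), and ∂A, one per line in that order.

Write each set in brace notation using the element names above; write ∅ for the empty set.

int(A) = {5,2,1}
cl(A)  = {5,2,1}
∂A     = ∅

opens ⊆ A: ∅, {1}, {5}, {5,1}, {2,1}, {5,2,1}; union → int = {5,2,1}
complement {3,4}; its interior {3,4}; cl(A) = X∖{3,4} = {5,2,1}
boundary = {5,2,1} ∖ {5,2,1} = ∅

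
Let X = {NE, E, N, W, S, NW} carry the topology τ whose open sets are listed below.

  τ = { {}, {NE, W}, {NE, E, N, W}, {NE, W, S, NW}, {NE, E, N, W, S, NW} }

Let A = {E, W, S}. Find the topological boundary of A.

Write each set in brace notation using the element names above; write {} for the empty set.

opens ⊆ A: {}; union → int = {}
complement {NE, N, NW}; its interior {}; cl(A) = X∖{} = {NE, E, N, W, S, NW}
boundary = {NE, E, N, W, S, NW} ∖ {} = {NE, E, N, W, S, NW}

{NE, E, N, W, S, NW}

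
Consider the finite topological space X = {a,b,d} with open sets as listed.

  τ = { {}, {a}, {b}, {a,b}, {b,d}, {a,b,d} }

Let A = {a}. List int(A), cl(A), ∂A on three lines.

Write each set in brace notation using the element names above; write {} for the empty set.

int(A) = {a}
cl(A)  = {a}
∂A     = {}

opens ⊆ A: {}, {a}; union → int = {a}
complement {b,d}; its interior {b,d}; cl(A) = X∖{b,d} = {a}
boundary = {a} ∖ {a} = {}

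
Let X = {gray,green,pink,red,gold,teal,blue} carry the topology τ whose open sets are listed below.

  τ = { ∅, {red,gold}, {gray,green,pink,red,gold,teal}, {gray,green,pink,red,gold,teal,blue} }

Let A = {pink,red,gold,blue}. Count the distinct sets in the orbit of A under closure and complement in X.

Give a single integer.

cl via duality: int({gray,green,teal}) = ∅, so X∖∅ = {gray,green,pink,red,gold,teal,blue}
Write k for closure, c for complement:
  1. A     = {pink,red,gold,blue}
  2. kA    = {gray,green,pink,red,gold,teal,blue}
  3. cA    = {gray,green,teal}
  4. ckA   = ∅
  5. kcA   = {gray,green,pink,teal,blue}
  6. ckcA  = {red,gold}
applying k or c yields no new set

6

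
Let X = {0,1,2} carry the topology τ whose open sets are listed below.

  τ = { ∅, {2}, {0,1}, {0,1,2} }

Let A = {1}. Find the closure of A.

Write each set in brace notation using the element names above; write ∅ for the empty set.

{0,1}

closure: X∖int(X∖A) = X∖{2} = {0,1}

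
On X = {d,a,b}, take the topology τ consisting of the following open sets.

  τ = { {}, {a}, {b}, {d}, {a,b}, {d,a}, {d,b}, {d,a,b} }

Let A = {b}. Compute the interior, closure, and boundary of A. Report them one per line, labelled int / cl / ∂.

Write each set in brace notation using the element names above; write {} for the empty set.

opens ⊆ A: {}, {b}; union → int = {b}
complement {d,a}; its interior {d,a}; cl(A) = X∖{d,a} = {b}
boundary = {b} ∖ {b} = {}

int(A) = {b}
cl(A)  = {b}
∂A     = {}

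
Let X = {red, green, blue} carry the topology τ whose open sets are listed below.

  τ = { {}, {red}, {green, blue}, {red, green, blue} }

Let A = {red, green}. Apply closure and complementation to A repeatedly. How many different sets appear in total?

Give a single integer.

6

closure: X∖int(X∖A) = X∖{} = {red, green, blue}
Let k=closure and c=complement:
  1. A     = {red, green}
  2. kA    = {red, green, blue}
  3. cA    = {blue}
  4. ckA   = {}
  5. kcA   = {green, blue}
  6. ckcA  = {red}
— saturated at 6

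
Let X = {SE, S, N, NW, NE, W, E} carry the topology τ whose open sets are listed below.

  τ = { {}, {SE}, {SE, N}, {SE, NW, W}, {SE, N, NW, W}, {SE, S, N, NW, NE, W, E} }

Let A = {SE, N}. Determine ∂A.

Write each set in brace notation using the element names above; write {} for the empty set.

{S, NW, NE, W, E}

interior: largest open inside A is {SE, N} (from {}, {SE}, {SE, N})
cl via duality: int({S, NW, NE, W, E}) = {}, so X∖{} = {SE, S, N, NW, NE, W, E}
cl∖int = {S, NW, NE, W, E}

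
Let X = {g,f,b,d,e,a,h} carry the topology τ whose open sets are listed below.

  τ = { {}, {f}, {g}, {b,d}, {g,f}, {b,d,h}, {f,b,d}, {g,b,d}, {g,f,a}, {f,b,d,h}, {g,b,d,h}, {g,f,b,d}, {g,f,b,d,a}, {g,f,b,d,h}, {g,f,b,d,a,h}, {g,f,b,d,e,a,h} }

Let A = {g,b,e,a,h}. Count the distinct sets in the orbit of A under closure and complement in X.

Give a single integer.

10

cl via duality: int({f,d}) = {f}, so X∖{f} = {g,b,d,e,a,h}
Write k for closure, c for complement:
  1. A     = {g,b,e,a,h}
  2. kA    = {g,b,d,e,a,h}
  3. cA    = {f,d}
  4. ckA   = {f}
  5. kcA   = {f,b,d,e,a,h}
  6. kckA  = {f,e,a}
  7. ckcA  = {g}
  8. ckckA = {g,b,d,h}
  9. kckcA = {g,e,a}
  10. ckckcA = {f,b,d,h}
applying k or c yields no new set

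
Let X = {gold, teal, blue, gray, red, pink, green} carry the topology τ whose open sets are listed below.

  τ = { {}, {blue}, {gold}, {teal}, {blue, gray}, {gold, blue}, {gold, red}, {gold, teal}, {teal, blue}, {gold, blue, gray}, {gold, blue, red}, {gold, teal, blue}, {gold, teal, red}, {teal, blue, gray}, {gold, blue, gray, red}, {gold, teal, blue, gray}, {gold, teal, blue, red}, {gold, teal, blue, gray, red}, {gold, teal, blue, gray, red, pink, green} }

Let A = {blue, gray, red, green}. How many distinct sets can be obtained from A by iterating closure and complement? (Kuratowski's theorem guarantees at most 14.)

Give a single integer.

8

complement {gold, teal, pink}; its interior {gold, teal}; cl(A) = X∖{gold, teal} = {blue, gray, red, pink, green}
With k = closure, c = complement:
  1. A     = {blue, gray, red, green}
  2. kA    = {blue, gray, red, pink, green}
  3. cA    = {gold, teal, pink}
  4. ckA   = {gold, teal}
  5. kcA   = {gold, teal, red, pink, green}
  6. ckcA  = {blue, gray}
  7. kckcA = {blue, gray, pink, green}
  8. ckckcA = {gold, teal, red}
k, c of each give nothing new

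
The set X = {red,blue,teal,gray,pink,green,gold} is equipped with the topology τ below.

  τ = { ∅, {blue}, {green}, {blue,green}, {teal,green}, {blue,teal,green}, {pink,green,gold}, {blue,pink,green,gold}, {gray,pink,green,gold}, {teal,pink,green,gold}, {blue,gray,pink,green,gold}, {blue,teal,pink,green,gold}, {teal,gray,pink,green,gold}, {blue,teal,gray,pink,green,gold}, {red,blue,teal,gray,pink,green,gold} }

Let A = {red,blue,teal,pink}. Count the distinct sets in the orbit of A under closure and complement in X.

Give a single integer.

8

closure: X∖int(X∖A) = X∖{green} = {red,blue,teal,gray,pink,gold}
Let k=closure and c=complement:
  1. A     = {red,blue,teal,pink}
  2. kA    = {red,blue,teal,gray,pink,gold}
  3. cA    = {gray,green,gold}
  4. ckA   = {green}
  5. kcA   = {red,teal,gray,pink,green,gold}
  6. ckcA  = {blue}
  7. kckcA = {red,blue}
  8. ckckcA = {teal,gray,pink,green,gold}
— saturated at 8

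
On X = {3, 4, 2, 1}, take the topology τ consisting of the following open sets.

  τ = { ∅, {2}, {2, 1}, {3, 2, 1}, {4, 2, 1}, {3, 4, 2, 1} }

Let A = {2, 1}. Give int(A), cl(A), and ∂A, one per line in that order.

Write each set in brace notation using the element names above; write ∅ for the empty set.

opens ⊆ A: ∅, {2}, {2, 1}; union → int = {2, 1}
complement {3, 4}; its interior ∅; cl(A) = X∖∅ = {3, 4, 2, 1}
boundary = {3, 4, 2, 1} ∖ {2, 1} = {3, 4}

int(A) = {2, 1}
cl(A)  = {3, 4, 2, 1}
∂A     = {3, 4}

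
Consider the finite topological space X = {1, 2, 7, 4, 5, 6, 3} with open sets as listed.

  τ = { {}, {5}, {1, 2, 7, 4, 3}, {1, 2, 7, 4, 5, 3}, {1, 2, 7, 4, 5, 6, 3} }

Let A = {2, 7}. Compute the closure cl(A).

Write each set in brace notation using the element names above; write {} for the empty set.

{1, 2, 7, 4, 6, 3}

X∖A={1, 4, 5, 6, 3}, int(X∖A)={5}, hence cl(A)={1, 2, 7, 4, 6, 3}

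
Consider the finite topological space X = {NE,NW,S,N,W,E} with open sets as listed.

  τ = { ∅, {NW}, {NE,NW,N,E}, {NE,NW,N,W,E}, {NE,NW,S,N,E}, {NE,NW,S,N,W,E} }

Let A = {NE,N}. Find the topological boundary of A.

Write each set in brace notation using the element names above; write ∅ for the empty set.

interior: largest open inside A is ∅ (from ∅)
cl via duality: int({NW,S,W,E}) = {NW}, so X∖{NW} = {NE,S,N,W,E}
cl∖int = {NE,S,N,W,E}

{NE,S,N,W,E}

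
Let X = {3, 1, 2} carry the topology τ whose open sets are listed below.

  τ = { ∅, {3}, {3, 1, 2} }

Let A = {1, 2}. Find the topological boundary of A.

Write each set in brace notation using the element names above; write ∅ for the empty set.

{1, 2}

opens ⊆ A: ∅; union → int = ∅
complement {3}; its interior {3}; cl(A) = X∖{3} = {1, 2}
boundary = {1, 2} ∖ ∅ = {1, 2}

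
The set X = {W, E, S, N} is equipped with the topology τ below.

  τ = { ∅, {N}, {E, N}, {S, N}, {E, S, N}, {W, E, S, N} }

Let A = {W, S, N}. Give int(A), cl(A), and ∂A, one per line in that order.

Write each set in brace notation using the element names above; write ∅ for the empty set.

int(A) = {S, N}
cl(A)  = {W, E, S, N}
∂A     = {W, E}

open subsets of A: ∅, {N}, {S, N}; so int(A) = {S, N}
closure: X∖int(X∖A) = X∖∅ = {W, E, S, N}
∂A = {W, E, S, N} minus {S, N} = {W, E}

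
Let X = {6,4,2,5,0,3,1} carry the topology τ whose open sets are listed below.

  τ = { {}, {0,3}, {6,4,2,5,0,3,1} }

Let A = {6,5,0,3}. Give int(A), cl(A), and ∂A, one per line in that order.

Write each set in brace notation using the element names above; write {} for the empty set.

open subsets of A: {}, {0,3}; so int(A) = {0,3}
closure: X∖int(X∖A) = X∖{} = {6,4,2,5,0,3,1}
∂A = {6,4,2,5,0,3,1} minus {0,3} = {6,4,2,5,1}

int(A) = {0,3}
cl(A)  = {6,4,2,5,0,3,1}
∂A     = {6,4,2,5,1}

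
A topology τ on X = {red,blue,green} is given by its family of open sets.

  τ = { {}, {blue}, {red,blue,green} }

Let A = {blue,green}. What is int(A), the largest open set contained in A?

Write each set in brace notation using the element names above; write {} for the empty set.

U open, U⊆A: {}, {blue}. int(A) = ⋃ = {blue}

{blue}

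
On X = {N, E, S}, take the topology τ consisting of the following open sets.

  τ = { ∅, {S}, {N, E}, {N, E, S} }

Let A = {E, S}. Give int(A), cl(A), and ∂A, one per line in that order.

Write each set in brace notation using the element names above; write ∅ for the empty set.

opens ⊆ A: ∅, {S}; union → int = {S}
complement {N}; its interior ∅; cl(A) = X∖∅ = {N, E, S}
boundary = {N, E, S} ∖ {S} = {N, E}

int(A) = {S}
cl(A)  = {N, E, S}
∂A     = {N, E}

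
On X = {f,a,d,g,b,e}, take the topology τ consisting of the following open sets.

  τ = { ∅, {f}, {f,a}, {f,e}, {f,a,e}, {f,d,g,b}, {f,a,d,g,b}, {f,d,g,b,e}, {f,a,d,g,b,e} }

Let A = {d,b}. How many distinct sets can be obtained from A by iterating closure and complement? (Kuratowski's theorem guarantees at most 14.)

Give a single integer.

cl via duality: int({f,a,g,e}) = {f,a,e}, so X∖{f,a,e} = {d,g,b}
Write k for closure, c for complement:
  1. A     = {d,b}
  2. kA    = {d,g,b}
  3. cA    = {f,a,g,e}
  4. ckA   = {f,a,e}
  5. kcA   = {f,a,d,g,b,e}
  6. ckcA  = ∅
applying k or c yields no new set

6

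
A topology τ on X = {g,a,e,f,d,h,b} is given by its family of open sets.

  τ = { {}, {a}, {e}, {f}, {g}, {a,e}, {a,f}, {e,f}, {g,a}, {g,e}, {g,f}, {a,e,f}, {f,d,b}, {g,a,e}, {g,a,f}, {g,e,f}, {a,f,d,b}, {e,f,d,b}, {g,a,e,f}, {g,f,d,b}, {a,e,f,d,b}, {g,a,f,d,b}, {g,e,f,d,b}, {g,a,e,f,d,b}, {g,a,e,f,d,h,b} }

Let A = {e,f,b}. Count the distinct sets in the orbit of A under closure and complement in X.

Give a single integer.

complement {g,a,d,h}; its interior {g,a}; cl(A) = X∖{g,a} = {e,f,d,h,b}
With k = closure, c = complement:
  1. A     = {e,f,b}
  2. kA    = {e,f,d,h,b}
  3. cA    = {g,a,d,h}
  4. ckA   = {g,a}
  5. kcA   = {g,a,d,h,b}
  6. kckA  = {g,a,h}
  7. ckcA  = {e,f}
  8. ckckA = {e,f,d,b}
k, c of each give nothing new

8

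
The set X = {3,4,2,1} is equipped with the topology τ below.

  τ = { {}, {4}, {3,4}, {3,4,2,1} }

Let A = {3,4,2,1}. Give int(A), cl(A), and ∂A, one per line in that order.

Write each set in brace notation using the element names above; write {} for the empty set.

interior: largest open inside A is {3,4,2,1} (from {}, {4}, {3,4}, {3,4,2,1})
cl via duality: int({}) = {}, so X∖{} = {3,4,2,1}
cl∖int = {}

int(A) = {3,4,2,1}
cl(A)  = {3,4,2,1}
∂A     = {}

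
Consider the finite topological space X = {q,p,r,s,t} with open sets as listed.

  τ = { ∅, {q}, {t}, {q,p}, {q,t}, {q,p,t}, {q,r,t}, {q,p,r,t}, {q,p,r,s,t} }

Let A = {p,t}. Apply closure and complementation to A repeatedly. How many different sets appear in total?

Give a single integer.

closure: X∖int(X∖A) = X∖{q} = {p,r,s,t}
Let k=closure and c=complement:
  1. A     = {p,t}
  2. kA    = {p,r,s,t}
  3. cA    = {q,r,s}
  4. ckA   = {q}
  5. kcA   = {q,p,r,s}
  6. ckcA  = {t}
  7. kckcA = {r,s,t}
  8. ckckcA = {q,p}
— saturated at 8

8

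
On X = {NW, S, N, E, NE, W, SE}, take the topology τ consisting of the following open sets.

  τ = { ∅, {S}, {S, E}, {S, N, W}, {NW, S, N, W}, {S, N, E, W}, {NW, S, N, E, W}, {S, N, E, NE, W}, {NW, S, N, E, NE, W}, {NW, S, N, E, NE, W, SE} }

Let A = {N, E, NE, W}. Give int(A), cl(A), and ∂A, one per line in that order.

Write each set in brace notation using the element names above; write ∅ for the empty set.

int(A) = ∅
cl(A)  = {NW, N, E, NE, W, SE}
∂A     = {NW, N, E, NE, W, SE}

opens ⊆ A: ∅; union → int = ∅
complement {NW, S, SE}; its interior {S}; cl(A) = X∖{S} = {NW, N, E, NE, W, SE}
boundary = {NW, N, E, NE, W, SE} ∖ ∅ = {NW, N, E, NE, W, SE}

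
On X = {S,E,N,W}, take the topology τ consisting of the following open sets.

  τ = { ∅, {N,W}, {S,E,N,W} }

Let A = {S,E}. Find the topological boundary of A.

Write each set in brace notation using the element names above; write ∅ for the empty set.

interior: largest open inside A is ∅ (from ∅)
cl via duality: int({N,W}) = {N,W}, so X∖{N,W} = {S,E}
cl∖int = {S,E}

{S,E}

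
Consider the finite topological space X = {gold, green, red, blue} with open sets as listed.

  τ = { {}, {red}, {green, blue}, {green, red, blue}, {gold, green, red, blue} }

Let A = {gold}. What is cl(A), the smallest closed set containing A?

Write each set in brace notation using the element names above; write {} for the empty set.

X∖A={green, red, blue}, int(X∖A)={green, red, blue}, hence cl(A)={gold}

{gold}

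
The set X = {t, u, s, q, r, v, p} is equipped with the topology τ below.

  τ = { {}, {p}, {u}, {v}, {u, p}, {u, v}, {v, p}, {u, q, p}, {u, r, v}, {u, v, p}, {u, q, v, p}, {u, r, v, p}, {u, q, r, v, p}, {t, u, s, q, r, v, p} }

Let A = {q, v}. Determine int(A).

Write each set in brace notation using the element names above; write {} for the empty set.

U open, U⊆A: {}, {v}. int(A) = ⋃ = {v}

{v}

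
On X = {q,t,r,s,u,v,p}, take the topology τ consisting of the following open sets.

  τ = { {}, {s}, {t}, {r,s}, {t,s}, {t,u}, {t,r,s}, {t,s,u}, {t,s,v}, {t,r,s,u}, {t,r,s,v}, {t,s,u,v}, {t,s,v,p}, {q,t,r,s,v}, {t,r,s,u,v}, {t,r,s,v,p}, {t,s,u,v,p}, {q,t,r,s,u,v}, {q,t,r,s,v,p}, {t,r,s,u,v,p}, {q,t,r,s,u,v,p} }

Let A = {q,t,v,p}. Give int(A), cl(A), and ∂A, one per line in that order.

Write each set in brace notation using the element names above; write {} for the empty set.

int(A) = {t}
cl(A)  = {q,t,u,v,p}
∂A     = {q,u,v,p}

U open, U⊆A: {}, {t}. int(A) = ⋃ = {t}
X∖A={r,s,u}, int(X∖A)={r,s}, hence cl(A)={q,t,u,v,p}
∂A: remove int from cl → {q,u,v,p}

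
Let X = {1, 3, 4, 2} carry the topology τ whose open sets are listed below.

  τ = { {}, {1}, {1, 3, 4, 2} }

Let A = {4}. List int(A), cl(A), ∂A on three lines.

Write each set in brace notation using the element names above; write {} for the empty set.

opens ⊆ A: {}; union → int = {}
complement {1, 3, 2}; its interior {1}; cl(A) = X∖{1} = {3, 4, 2}
boundary = {3, 4, 2} ∖ {} = {3, 4, 2}

int(A) = {}
cl(A)  = {3, 4, 2}
∂A     = {3, 4, 2}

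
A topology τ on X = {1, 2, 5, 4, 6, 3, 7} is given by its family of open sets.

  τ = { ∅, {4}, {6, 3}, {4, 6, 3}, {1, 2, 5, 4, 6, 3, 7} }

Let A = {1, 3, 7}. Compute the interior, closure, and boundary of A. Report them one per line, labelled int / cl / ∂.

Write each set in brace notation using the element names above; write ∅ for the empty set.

opens ⊆ A: ∅; union → int = ∅
complement {2, 5, 4, 6}; its interior {4}; cl(A) = X∖{4} = {1, 2, 5, 6, 3, 7}
boundary = {1, 2, 5, 6, 3, 7} ∖ ∅ = {1, 2, 5, 6, 3, 7}

int(A) = ∅
cl(A)  = {1, 2, 5, 6, 3, 7}
∂A     = {1, 2, 5, 6, 3, 7}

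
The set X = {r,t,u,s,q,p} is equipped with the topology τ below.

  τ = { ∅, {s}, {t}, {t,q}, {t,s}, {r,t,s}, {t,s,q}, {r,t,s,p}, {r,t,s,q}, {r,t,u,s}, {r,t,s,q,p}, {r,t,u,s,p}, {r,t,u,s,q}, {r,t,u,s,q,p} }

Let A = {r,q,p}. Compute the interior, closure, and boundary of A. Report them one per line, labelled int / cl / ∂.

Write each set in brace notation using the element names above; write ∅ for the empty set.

int(A) = ∅
cl(A)  = {r,u,q,p}
∂A     = {r,u,q,p}

opens ⊆ A: ∅; union → int = ∅
complement {t,u,s}; its interior {t,s}; cl(A) = X∖{t,s} = {r,u,q,p}
boundary = {r,u,q,p} ∖ ∅ = {r,u,q,p}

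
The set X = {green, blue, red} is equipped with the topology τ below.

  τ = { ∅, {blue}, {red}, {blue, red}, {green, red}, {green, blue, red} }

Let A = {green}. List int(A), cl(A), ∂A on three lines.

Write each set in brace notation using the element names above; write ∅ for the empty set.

int(A) = ∅
cl(A)  = {green}
∂A     = {green}

open subsets of A: ∅; so int(A) = ∅
closure: X∖int(X∖A) = X∖{blue, red} = {green}
∂A = {green} minus ∅ = {green}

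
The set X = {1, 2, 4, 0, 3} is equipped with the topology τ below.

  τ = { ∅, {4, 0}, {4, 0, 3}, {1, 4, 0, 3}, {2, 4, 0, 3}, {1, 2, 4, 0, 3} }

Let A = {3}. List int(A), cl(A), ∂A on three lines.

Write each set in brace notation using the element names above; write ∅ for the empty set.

open subsets of A: ∅; so int(A) = ∅
closure: X∖int(X∖A) = X∖{4, 0} = {1, 2, 3}
∂A = {1, 2, 3} minus ∅ = {1, 2, 3}

int(A) = ∅
cl(A)  = {1, 2, 3}
∂A     = {1, 2, 3}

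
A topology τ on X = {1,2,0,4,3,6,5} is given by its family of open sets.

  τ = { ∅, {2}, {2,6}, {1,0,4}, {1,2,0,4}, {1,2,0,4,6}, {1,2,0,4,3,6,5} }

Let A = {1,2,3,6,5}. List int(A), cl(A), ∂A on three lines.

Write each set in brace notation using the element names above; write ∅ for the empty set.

U open, U⊆A: ∅, {2}, {2,6}. int(A) = ⋃ = {2,6}
X∖A={0,4}, int(X∖A)=∅, hence cl(A)={1,2,0,4,3,6,5}
∂A: remove int from cl → {1,0,4,3,5}

int(A) = {2,6}
cl(A)  = {1,2,0,4,3,6,5}
∂A     = {1,0,4,3,5}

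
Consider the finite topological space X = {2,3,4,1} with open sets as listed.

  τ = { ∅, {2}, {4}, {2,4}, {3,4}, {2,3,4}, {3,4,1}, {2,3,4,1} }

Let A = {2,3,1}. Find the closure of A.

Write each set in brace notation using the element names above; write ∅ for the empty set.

cl via duality: int({4}) = {4}, so X∖{4} = {2,3,1}

{2,3,1}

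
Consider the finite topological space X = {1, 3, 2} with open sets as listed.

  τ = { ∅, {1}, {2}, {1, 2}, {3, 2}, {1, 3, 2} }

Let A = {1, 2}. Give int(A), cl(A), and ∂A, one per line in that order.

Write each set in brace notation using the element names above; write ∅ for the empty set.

open subsets of A: ∅, {2}, {1}, {1, 2}; so int(A) = {1, 2}
closure: X∖int(X∖A) = X∖∅ = {1, 3, 2}
∂A = {1, 3, 2} minus {1, 2} = {3}

int(A) = {1, 2}
cl(A)  = {1, 3, 2}
∂A     = {3}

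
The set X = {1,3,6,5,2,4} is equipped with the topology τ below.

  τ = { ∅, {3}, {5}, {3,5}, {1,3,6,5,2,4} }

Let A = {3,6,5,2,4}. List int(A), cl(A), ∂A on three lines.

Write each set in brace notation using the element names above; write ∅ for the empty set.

int(A) = {3,5}
cl(A)  = {1,3,6,5,2,4}
∂A     = {1,6,2,4}

open subsets of A: ∅, {5}, {3}, {3,5}; so int(A) = {3,5}
closure: X∖int(X∖A) = X∖∅ = {1,3,6,5,2,4}
∂A = {1,3,6,5,2,4} minus {3,5} = {1,6,2,4}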